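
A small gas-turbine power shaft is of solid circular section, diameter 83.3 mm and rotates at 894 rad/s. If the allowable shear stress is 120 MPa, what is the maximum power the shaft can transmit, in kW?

12200 kW

J = πd⁴/32 = π(0.0833)⁴/32 = 4.727×10^-6 m⁴.
T_max = τ_allow·J/r = 1.20×10^8 × 4.727×10^-6 / 0.0416 = 13620 N·m.
ω = 894 rad/s, so P_max = T_max·ω = 1.218×10^7 W.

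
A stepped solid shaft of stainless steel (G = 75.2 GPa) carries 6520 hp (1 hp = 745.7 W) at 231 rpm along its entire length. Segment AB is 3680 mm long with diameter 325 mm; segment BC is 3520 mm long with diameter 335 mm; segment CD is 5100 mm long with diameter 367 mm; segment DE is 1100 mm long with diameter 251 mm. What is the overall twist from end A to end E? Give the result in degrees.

ω = 2π·231/60 = 24.19 rad/s, so T = P/ω = 6520×745.7 / 24.19 = 201000 N·m.
J_AB = π(0.325)⁴/32 = 1.10×10^-3 m⁴; J_BC = π(0.335)⁴/32 = 1.24×10^-3 m⁴; J_CD = π(0.367)⁴/32 = 1.78×10^-3 m⁴; J_DE = π(0.251)⁴/32 = 3.90×10^-4 m⁴.
θ = (T/G)·Σ L_i/J_i = (201000/75.2×10⁹)·(3.68/1.10×10^-3 + 3.52/1.24×10^-3 + 5.10/1.78×10^-3 + 1.10/3.90×10^-4) = 0.03179 rad.

1.82°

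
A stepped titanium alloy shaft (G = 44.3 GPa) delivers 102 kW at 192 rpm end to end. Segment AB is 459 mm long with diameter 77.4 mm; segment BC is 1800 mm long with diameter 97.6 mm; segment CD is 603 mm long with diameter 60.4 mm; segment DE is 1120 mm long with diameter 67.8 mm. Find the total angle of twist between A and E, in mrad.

153 mrad

ω = 2π·192/60 = 20.11 rad/s, so T = P/ω = 102×10³ / 20.11 = 5073 N·m.
J_AB = π(0.0774)⁴/32 = 3.52×10^-6 m⁴; J_BC = π(0.0976)⁴/32 = 8.91×10^-6 m⁴; J_CD = π(0.0604)⁴/32 = 1.31×10^-6 m⁴; J_DE = π(0.0678)⁴/32 = 2.07×10^-6 m⁴.
θ = (T/G)·Σ L_i/J_i = (5073/44.3×10⁹)·(0.459/3.52×10^-6 + 1.80/8.91×10^-6 + 0.603/1.31×10^-6 + 1.12/2.07×10^-6) = 0.1527 rad.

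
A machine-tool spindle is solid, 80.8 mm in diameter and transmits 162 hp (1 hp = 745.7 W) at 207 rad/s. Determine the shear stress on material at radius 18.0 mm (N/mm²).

2.51 N/mm²

ω = 207 rad/s, so T = P/ω = 162×745.7 / 207.0 = 583.6 N·m.
J = πd⁴/32 = π(0.0808)⁴/32 = 4.185×10^-6 m⁴.
Shear stress varies linearly with radius: τ = T·r/J = 583.6 × 0.0180 / 4.185×10^-6 = 2.510×10^6 Pa.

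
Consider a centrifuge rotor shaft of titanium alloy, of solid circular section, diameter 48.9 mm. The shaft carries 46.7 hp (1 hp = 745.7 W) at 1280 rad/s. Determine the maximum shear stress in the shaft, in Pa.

ω = 1280 rad/s, so T = P/ω = 46.7×745.7 / 1280 = 27.21 N·m.
J = πd⁴/32 = π(0.0489)⁴/32 = 5.614×10^-7 m⁴.
τ_max = T·r/J = 27.21 × 0.0244 / 5.614×10^-7 = 1.185×10^6 Pa.

1.18e6 Pa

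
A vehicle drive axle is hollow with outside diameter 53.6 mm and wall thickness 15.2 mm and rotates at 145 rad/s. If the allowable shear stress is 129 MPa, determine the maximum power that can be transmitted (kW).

546 kW

J = π(d_o⁴ − d_i⁴)/32 = π(0.0536⁴ − 0.0232⁴)/32 = 7.819×10^-7 m⁴.
T_max = τ_allow·J/r = 1.29×10^8 × 7.819×10^-7 / 0.0268 = 3764 N·m.
ω = 145 rad/s, so P_max = T_max·ω = 5.457×10^5 W.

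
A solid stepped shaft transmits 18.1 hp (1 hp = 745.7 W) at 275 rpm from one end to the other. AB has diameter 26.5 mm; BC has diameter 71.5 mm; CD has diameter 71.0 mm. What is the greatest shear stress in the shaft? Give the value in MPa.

ω = 2π·275/60 = 28.80 rad/s, so T = P/ω = 18.1×745.7 / 28.80 = 468.7 N·m.
Under the same torque, τ_max = 16T/(πd³) is largest where d is smallest — segment AB (d = 26.5 mm).
τ_max = 16·468.7/(π·(0.0265)³) = 1.283×10^8 Pa.

128 MPa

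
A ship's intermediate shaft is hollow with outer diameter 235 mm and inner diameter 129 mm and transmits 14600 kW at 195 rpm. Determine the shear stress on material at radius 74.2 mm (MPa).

195 MPa

ω = 2π·195/60 = 20.42 rad/s, so T = P/ω = 14600×10³ / 20.42 = 715000 N·m.
J = π(d_o⁴ − d_i⁴)/32 = π(0.235⁴ − 0.129⁴)/32 = 2.722×10^-4 m⁴.
Shear stress varies linearly with radius: τ = T·r/J = 715000 × 0.0742 / 2.722×10^-4 = 1.949×10^8 Pa.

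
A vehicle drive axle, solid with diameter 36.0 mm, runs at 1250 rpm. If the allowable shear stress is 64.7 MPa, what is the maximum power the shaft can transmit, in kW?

77.6 kW

J = πd⁴/32 = π(0.0360)⁴/32 = 1.649×10^-7 m⁴.
T_max = τ_allow·J/r = 6.47×10^7 × 1.649×10^-7 / 0.0180 = 592.7 N·m.
ω = 2π·1250/60 = 130.9 rad/s, so P_max = T_max·ω = 7.759×10^4 W.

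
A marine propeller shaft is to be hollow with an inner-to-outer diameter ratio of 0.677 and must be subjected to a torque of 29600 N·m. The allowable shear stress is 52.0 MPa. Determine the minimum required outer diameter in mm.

154 mm

For a hollow shaft with d_i/d_o = 0.677: τ_max = 16T/(π d_o³ (1−k⁴)), so d_o = [16T/(π τ_allow (1−k⁴))]^(1/3) = [16·29600/(π·5.20×10^7·0.7899)]^(1/3) = 0.1542 m.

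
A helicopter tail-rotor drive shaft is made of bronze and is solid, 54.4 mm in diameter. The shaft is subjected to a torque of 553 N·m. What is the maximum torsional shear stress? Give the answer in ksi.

2.54 ksi

J = πd⁴/32 = π(0.0544)⁴/32 = 8.598×10^-7 m⁴.
τ_max = T·r/J = 553.0 × 0.0272 / 8.598×10^-7 = 1.749×10^7 Pa.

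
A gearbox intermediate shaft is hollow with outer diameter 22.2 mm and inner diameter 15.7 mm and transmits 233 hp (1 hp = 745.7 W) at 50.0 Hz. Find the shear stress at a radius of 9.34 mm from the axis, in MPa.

ω = 2π·50.0 = 314.2 rad/s, so T = P/ω = 233×745.7 / 314.2 = 553.1 N·m.
J = π(d_o⁴ − d_i⁴)/32 = π(0.0222⁴ − 0.0157⁴)/32 = 1.788×10^-8 m⁴.
Shear stress varies linearly with radius: τ = T·r/J = 553.1 × 0.00934 / 1.788×10^-8 = 2.889×10^8 Pa.

289 MPa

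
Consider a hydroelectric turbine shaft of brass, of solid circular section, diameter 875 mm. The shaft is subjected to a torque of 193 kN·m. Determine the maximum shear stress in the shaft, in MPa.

1.47 MPa

J = πd⁴/32 = π(0.875)⁴/32 = 0.05755 m⁴.
τ_max = T·r/J = 193000 × 0.438 / 0.05755 = 1.467×10^6 Pa.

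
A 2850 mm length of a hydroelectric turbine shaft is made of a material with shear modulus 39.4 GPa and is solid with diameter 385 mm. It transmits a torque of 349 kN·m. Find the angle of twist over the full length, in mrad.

J = πd⁴/32 = π(0.385)⁴/32 = 2.157×10^-3 m⁴.
θ = T·L/(G·J) = 349000 × 2.85 / (39.4×10⁹ × 2.157×10^-3) = 0.01170 rad.

11.7 mrad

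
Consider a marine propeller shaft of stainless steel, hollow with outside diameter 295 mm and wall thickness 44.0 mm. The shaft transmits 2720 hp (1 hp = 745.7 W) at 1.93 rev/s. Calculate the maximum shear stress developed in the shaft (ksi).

ω = 2π·1.93 = 12.13 rad/s, so T = P/ω = 2720×745.7 / 12.13 = 167300 N·m.
J = π(d_o⁴ − d_i⁴)/32 = π(0.295⁴ − 0.207⁴)/32 = 5.633×10^-4 m⁴.
τ_max = T·r/J = 167300 × 0.147 / 5.633×10^-4 = 4.380×10^7 Pa.

6.35 ksi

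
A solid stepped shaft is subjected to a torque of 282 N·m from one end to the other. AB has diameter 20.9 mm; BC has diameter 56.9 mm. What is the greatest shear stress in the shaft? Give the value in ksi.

Under the same torque, τ_max = 16T/(πd³) is largest where d is smallest — segment AB (d = 20.9 mm).
τ_max = 16·282.0/(π·(0.0209)³) = 1.573×10^8 Pa.

22.8 ksi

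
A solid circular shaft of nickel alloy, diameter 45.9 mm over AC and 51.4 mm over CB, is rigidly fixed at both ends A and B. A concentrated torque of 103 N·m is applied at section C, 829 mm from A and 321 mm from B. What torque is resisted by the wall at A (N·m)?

Compatibility: T_A·a/J_AC = T_B·b/J_CB with T_A + T_B = T₀.
J_AC = 4.36×10^-7 m⁴, J_CB = 6.85×10^-7 m⁴, so T_A = T₀·(J_AC/a)/((J_AC/a)+(J_CB/b)) = 20.35 N·m, T_B = 82.65 N·m.

20.4 N·m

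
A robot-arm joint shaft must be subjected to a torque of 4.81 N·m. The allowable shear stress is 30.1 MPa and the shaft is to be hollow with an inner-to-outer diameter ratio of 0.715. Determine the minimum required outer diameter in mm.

10.3 mm

For a hollow shaft with d_i/d_o = 0.715: τ_max = 16T/(π d_o³ (1−k⁴)), so d_o = [16T/(π τ_allow (1−k⁴))]^(1/3) = [16·4.810/(π·3.01×10^7·0.7386)]^(1/3) = 0.01033 m.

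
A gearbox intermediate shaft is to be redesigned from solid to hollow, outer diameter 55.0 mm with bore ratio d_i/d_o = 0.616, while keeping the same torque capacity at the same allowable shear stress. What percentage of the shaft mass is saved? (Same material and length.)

Equal τ_max and T ⇒ the solid shaft needs d_s³ = d_o³(1−k⁴), so d_s = 55.0·(1−0.616⁴)^(1/3) = 52.22 mm.
Area ratio A_h/A_s = d_o²(1−k²)/d_s² = (1−k²)/(1−k⁴)^(2/3) = 0.6883.
Mass saving = 1 − 0.6883 = 31.2 %.

31.2 %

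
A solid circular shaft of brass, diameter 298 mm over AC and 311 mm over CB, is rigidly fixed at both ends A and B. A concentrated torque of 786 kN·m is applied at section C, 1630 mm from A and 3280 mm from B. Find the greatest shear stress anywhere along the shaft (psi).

Compatibility: T_A·a/J_AC = T_B·b/J_CB with T_A + T_B = T₀.
J_AC = 7.74×10^-4 m⁴, J_CB = 9.18×10^-4 m⁴, so T_A = T₀·(J_AC/a)/((J_AC/a)+(J_CB/b)) = 494500 N·m, T_B = 291500 N·m.
τ in each portion: τ_AC = 9.52×10^7 Pa, τ_CB = 4.94×10^7 Pa; maximum is in AC.
τ_max = T_AC·r/J = 494500·0.149/7.74×10^-4 = 9.517×10^7 Pa.

13800 psi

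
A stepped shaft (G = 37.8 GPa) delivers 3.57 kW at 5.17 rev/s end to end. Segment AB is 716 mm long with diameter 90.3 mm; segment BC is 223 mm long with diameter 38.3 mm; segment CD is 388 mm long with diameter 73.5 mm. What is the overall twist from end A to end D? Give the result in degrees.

ω = 2π·5.17 = 32.48 rad/s, so T = P/ω = 3.57×10³ / 32.48 = 109.9 N·m.
J_AB = π(0.0903)⁴/32 = 6.53×10^-6 m⁴; J_BC = π(0.0383)⁴/32 = 2.11×10^-7 m⁴; J_CD = π(0.0735)⁴/32 = 2.87×10^-6 m⁴.
θ = (T/G)·Σ L_i/J_i = (109.9/37.8×10⁹)·(0.716/6.53×10^-6 + 0.223/2.11×10^-7 + 0.388/2.87×10^-6) = 3.782×10^-3 rad.

0.217°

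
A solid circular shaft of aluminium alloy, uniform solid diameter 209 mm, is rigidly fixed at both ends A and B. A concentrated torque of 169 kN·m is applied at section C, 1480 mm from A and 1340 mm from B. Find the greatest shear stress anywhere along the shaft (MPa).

With uniform GJ and both ends fixed, compatibility θ_AC = θ_CB gives T_A·a = T_B·b, together with T_A + T_B = T₀.
T_A = T₀·b/(a+b) = 169000·1340/2820 = 80300 N·m; T_B = 88700 N·m.
τ in each portion: τ_AC = 4.48×10^7 Pa, τ_CB = 4.95×10^7 Pa; maximum is in CB.
τ_max = T_CB·r/J = 88700·0.104/1.87×10^-4 = 4.948×10^7 Pa.

49.5 MPa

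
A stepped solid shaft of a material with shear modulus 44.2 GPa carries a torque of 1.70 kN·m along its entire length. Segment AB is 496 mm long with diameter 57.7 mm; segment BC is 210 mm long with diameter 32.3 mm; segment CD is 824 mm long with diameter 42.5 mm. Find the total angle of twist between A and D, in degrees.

J_AB = π(0.0577)⁴/32 = 1.09×10^-6 m⁴; J_BC = π(0.0323)⁴/32 = 1.07×10^-7 m⁴; J_CD = π(0.0425)⁴/32 = 3.20×10^-7 m⁴.
θ = (T/G)·Σ L_i/J_i = (1700/44.2×10⁹)·(0.496/1.09×10^-6 + 0.210/1.07×10^-7 + 0.824/3.20×10^-7) = 0.1921 rad.

11.0°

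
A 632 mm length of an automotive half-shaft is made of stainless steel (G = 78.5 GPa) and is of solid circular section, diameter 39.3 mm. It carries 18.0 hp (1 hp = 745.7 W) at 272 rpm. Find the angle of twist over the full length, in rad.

ω = 2π·272/60 = 28.48 rad/s, so T = P/ω = 18.0×745.7 / 28.48 = 471.2 N·m.
J = πd⁴/32 = π(0.0393)⁴/32 = 2.342×10^-7 m⁴.
θ = T·L/(G·J) = 471.2 × 0.632 / (78.5×10⁹ × 2.342×10^-7) = 0.01620 rad.

0.0162 rad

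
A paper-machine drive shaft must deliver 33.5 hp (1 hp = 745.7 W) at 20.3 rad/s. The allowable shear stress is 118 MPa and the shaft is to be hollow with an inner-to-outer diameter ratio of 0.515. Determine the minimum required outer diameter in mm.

38.5 mm

ω = 20.3 rad/s, so T = P/ω = 33.5×745.7 / 20.30 = 1231 N·m.
For a hollow shaft with d_i/d_o = 0.515: τ_max = 16T/(π d_o³ (1−k⁴)), so d_o = [16T/(π τ_allow (1−k⁴))]^(1/3) = [16·1231/(π·1.18×10^8·0.9297)]^(1/3) = 0.03851 m.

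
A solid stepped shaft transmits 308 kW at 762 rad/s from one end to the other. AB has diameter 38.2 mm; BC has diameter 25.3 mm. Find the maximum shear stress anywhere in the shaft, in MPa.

127 MPa

ω = 762 rad/s, so T = P/ω = 308×10³ / 762.0 = 404.2 N·m.
Under the same torque, τ_max = 16T/(πd³) is largest where d is smallest — segment BC (d = 25.3 mm).
τ_max = 16·404.2/(π·(0.0253)³) = 1.271×10^8 Pa.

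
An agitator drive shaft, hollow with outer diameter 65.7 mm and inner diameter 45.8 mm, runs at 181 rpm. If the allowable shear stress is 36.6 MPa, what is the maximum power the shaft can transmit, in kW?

J = π(d_o⁴ − d_i⁴)/32 = π(0.0657⁴ − 0.0458⁴)/32 = 1.397×10^-6 m⁴.
T_max = τ_allow·J/r = 3.66×10^7 × 1.397×10^-6 / 0.0329 = 1557 N·m.
ω = 2π·181/60 = 18.95 rad/s, so P_max = T_max·ω = 2.951×10^4 W.

29.5 kW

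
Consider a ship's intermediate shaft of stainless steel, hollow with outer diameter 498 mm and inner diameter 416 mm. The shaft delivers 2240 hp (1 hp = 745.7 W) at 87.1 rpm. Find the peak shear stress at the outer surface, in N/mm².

ω = 2π·87.1/60 = 9.121 rad/s, so T = P/ω = 2240×745.7 / 9.121 = 183100 N·m.
J = π(d_o⁴ − d_i⁴)/32 = π(0.498⁴ − 0.416⁴)/32 = 3.098×10^-3 m⁴.
τ_max = T·r/J = 183100 × 0.249 / 3.098×10^-3 = 1.472×10^7 Pa.

14.7 N/mm²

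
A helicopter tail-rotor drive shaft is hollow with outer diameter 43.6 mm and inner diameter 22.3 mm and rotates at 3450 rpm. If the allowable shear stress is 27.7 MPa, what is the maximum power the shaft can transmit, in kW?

J = π(d_o⁴ − d_i⁴)/32 = π(0.0436⁴ − 0.0223⁴)/32 = 3.305×10^-7 m⁴.
T_max = τ_allow·J/r = 2.77×10^7 × 3.305×10^-7 / 0.0218 = 419.9 N·m.
ω = 2π·3450/60 = 361.3 rad/s, so P_max = T_max·ω = 1.517×10^5 W.

152 kW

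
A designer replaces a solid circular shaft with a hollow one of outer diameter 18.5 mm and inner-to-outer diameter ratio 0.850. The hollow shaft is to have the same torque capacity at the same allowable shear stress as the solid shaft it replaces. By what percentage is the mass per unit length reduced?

Equal τ_max and T ⇒ the solid shaft needs d_s³ = d_o³(1−k⁴), so d_s = 18.5·(1−0.850⁴)^(1/3) = 14.46 mm.
Area ratio A_h/A_s = d_o²(1−k²)/d_s² = (1−k²)/(1−k⁴)^(2/3) = 0.4539.
Mass saving = 1 − 0.4539 = 54.6 %.

54.6 %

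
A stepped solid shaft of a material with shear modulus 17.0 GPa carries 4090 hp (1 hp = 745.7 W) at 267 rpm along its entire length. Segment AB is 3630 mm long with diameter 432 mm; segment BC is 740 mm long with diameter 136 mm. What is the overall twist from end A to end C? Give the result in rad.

0.148 rad

ω = 2π·267/60 = 27.96 rad/s, so T = P/ω = 4090×745.7 / 27.96 = 109100 N·m.
J_AB = π(0.432)⁴/32 = 3.42×10^-3 m⁴; J_BC = π(0.136)⁴/32 = 3.36×10^-5 m⁴.
θ = (T/G)·Σ L_i/J_i = (109100/17.0×10⁹)·(3.63/3.42×10^-3 + 0.740/3.36×10^-5) = 0.1482 rad.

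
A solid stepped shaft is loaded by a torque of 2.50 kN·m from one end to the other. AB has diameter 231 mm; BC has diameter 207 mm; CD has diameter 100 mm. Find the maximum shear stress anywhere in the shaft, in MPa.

12.7 MPa

Under the same torque, τ_max = 16T/(πd³) is largest where d is smallest — segment CD (d = 100 mm).
τ_max = 16·2500/(π·(0.100)³) = 1.273×10^7 Pa.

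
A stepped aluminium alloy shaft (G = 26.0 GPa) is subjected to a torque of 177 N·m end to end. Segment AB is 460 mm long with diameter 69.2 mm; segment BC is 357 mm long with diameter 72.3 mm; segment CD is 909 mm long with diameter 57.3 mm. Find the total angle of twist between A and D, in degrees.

0.467°

J_AB = π(0.0692)⁴/32 = 2.25×10^-6 m⁴; J_BC = π(0.0723)⁴/32 = 2.68×10^-6 m⁴; J_CD = π(0.0573)⁴/32 = 1.06×10^-6 m⁴.
θ = (T/G)·Σ L_i/J_i = (177.0/26.0×10⁹)·(0.460/2.25×10^-6 + 0.357/2.68×10^-6 + 0.909/1.06×10^-6) = 8.144×10^-3 rad.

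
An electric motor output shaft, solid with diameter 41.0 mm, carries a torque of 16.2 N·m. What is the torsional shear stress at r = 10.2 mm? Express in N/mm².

J = πd⁴/32 = π(0.0410)⁴/32 = 2.774×10^-7 m⁴.
Shear stress varies linearly with radius: τ = T·r/J = 16.20 × 0.0102 / 2.774×10^-7 = 5.956×10^5 Pa.

0.596 N/mm²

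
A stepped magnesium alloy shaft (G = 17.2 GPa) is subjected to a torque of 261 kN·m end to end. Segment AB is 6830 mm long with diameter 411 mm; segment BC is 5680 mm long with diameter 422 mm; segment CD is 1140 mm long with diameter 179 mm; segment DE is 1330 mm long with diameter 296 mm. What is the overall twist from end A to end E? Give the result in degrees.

J_AB = π(0.411)⁴/32 = 2.80×10^-3 m⁴; J_BC = π(0.422)⁴/32 = 3.11×10^-3 m⁴; J_CD = π(0.179)⁴/32 = 1.01×10^-4 m⁴; J_DE = π(0.296)⁴/32 = 7.54×10^-4 m⁴.
θ = (T/G)·Σ L_i/J_i = (261000/17.2×10⁹)·(6.83/2.80×10^-3 + 5.68/3.11×10^-3 + 1.14/1.01×10^-4 + 1.33/7.54×10^-4) = 0.2631 rad.

15.1°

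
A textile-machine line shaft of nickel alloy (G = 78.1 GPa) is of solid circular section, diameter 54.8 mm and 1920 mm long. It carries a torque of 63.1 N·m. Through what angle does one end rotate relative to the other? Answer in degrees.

0.100°

J = πd⁴/32 = π(0.0548)⁴/32 = 8.854×10^-7 m⁴.
θ = T·L/(G·J) = 63.10 × 1.92 / (78.1×10⁹ × 8.854×10^-7) = 1.752×10^-3 rad.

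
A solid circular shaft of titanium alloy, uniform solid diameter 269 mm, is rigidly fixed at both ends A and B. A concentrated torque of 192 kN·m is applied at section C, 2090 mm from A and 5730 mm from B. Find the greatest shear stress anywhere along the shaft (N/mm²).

With uniform GJ and both ends fixed, compatibility θ_AC = θ_CB gives T_A·a = T_B·b, together with T_A + T_B = T₀.
T_A = T₀·b/(a+b) = 192000·5730/7820 = 140700 N·m; T_B = 51310 N·m.
τ in each portion: τ_AC = 3.68×10^7 Pa, τ_CB = 1.34×10^7 Pa; maximum is in AC.
τ_max = T_AC·r/J = 140700·0.135/5.14×10^-4 = 3.681×10^7 Pa.

36.8 N/mm²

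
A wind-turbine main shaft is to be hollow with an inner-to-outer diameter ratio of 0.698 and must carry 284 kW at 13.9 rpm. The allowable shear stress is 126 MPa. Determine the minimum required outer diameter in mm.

ω = 2π·13.9/60 = 1.456 rad/s, so T = P/ω = 284×10³ / 1.456 = 195100 N·m.
For a hollow shaft with d_i/d_o = 0.698: τ_max = 16T/(π d_o³ (1−k⁴)), so d_o = [16T/(π τ_allow (1−k⁴))]^(1/3) = [16·195100/(π·1.26×10^8·0.7626)]^(1/3) = 0.2179 m.

218 mm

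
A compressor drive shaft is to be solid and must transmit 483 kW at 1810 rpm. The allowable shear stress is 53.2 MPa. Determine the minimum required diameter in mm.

ω = 2π·1810/60 = 189.5 rad/s, so T = P/ω = 483×10³ / 189.5 = 2548 N·m.
For a solid shaft τ_max = 16T/(πd³), so d = (16T/(π τ_allow))^(1/3) = (16·2548/(π·5.32×10^7))^(1/3) = 0.06248 m.

62.5 mm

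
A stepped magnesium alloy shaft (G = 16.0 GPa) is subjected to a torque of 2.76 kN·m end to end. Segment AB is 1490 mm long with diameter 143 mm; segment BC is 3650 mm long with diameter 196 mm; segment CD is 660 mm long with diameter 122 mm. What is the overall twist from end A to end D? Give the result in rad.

0.0158 rad

J_AB = π(0.143)⁴/32 = 4.11×10^-5 m⁴; J_BC = π(0.196)⁴/32 = 1.45×10^-4 m⁴; J_CD = π(0.122)⁴/32 = 2.17×10^-5 m⁴.
θ = (T/G)·Σ L_i/J_i = (2760/16.0×10⁹)·(1.49/4.11×10^-5 + 3.65/1.45×10^-4 + 0.660/2.17×10^-5) = 0.01584 rad.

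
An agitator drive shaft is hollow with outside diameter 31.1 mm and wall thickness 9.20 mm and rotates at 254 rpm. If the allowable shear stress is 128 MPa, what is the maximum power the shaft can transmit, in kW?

19.5 kW

J = π(d_o⁴ − d_i⁴)/32 = π(0.0311⁴ − 0.0127⁴)/32 = 8.929×10^-8 m⁴.
T_max = τ_allow·J/r = 1.28×10^8 × 8.929×10^-8 / 0.0156 = 735.0 N·m.
ω = 2π·254/60 = 26.60 rad/s, so P_max = T_max·ω = 1.955×10^4 W.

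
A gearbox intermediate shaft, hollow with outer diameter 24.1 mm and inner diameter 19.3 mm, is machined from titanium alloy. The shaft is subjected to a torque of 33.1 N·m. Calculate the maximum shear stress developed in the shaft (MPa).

20.5 MPa

J = π(d_o⁴ − d_i⁴)/32 = π(0.0241⁴ − 0.0193⁴)/32 = 1.950×10^-8 m⁴.
τ_max = T·r/J = 33.10 × 0.0120 / 1.950×10^-8 = 2.046×10^7 Pa.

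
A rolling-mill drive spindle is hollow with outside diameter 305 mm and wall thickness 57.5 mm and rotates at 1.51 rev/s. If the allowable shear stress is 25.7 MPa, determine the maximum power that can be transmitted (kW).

1150 kW

J = π(d_o⁴ − d_i⁴)/32 = π(0.305⁴ − 0.190⁴)/32 = 7.216×10^-4 m⁴.
T_max = τ_allow·J/r = 2.57×10^7 × 7.216×10^-4 / 0.152 = 121600 N·m.
ω = 2π·1.51 = 9.488 rad/s, so P_max = T_max·ω = 1.154×10^6 W.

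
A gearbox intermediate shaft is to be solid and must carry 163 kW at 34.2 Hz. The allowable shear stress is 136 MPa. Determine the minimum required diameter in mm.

ω = 2π·34.2 = 214.9 rad/s, so T = P/ω = 163×10³ / 214.9 = 758.5 N·m.
For a solid shaft τ_max = 16T/(πd³), so d = (16T/(π τ_allow))^(1/3) = (16·758.5/(π·1.36×10^8))^(1/3) = 0.03051 m.

30.5 mm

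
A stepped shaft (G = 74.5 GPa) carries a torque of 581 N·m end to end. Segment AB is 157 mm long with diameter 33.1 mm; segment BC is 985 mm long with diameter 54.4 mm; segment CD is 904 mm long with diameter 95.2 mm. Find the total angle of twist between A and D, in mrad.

J_AB = π(0.0331)⁴/32 = 1.18×10^-7 m⁴; J_BC = π(0.0544)⁴/32 = 8.60×10^-7 m⁴; J_CD = π(0.0952)⁴/32 = 8.06×10^-6 m⁴.
θ = (T/G)·Σ L_i/J_i = (581.0/74.5×10⁹)·(0.157/1.18×10^-7 + 0.985/8.60×10^-7 + 0.904/8.06×10^-6) = 0.02020 rad.

20.2 mrad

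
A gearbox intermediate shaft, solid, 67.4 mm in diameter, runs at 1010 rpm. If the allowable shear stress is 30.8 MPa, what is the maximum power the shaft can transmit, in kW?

196 kW

J = πd⁴/32 = π(0.0674)⁴/32 = 2.026×10^-6 m⁴.
T_max = τ_allow·J/r = 3.08×10^7 × 2.026×10^-6 / 0.0337 = 1852 N·m.
ω = 2π·1010/60 = 105.8 rad/s, so P_max = T_max·ω = 1.958×10^5 W.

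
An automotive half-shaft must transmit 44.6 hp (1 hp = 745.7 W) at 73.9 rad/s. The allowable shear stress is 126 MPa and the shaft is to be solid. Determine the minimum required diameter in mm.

26.3 mm

ω = 73.9 rad/s, so T = P/ω = 44.6×745.7 / 73.90 = 450.0 N·m.
For a solid shaft τ_max = 16T/(πd³), so d = (16T/(π τ_allow))^(1/3) = (16·450.0/(π·1.26×10^8))^(1/3) = 0.02630 m.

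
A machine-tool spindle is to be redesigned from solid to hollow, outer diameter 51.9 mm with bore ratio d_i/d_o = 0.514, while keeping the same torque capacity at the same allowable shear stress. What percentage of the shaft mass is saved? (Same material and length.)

22.8 %

Equal τ_max and T ⇒ the solid shaft needs d_s³ = d_o³(1−k⁴), so d_s = 51.9·(1−0.514⁴)^(1/3) = 50.66 mm.
Area ratio A_h/A_s = d_o²(1−k²)/d_s² = (1−k²)/(1−k⁴)^(2/3) = 0.7722.
Mass saving = 1 − 0.7722 = 22.8 %.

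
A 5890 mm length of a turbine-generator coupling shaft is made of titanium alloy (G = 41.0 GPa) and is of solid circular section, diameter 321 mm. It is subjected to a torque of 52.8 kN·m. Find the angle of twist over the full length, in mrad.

7.28 mrad

J = πd⁴/32 = π(0.321)⁴/32 = 1.042×10^-3 m⁴.
θ = T·L/(G·J) = 52800 × 5.89 / (41.0×10⁹ × 1.042×10^-3) = 7.277×10^-3 rad.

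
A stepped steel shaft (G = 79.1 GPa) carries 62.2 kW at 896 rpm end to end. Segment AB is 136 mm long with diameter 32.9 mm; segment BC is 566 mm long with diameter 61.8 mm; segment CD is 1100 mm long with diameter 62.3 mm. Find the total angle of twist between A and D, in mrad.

ω = 2π·896/60 = 93.83 rad/s, so T = P/ω = 62.2×10³ / 93.83 = 662.9 N·m.
J_AB = π(0.0329)⁴/32 = 1.15×10^-7 m⁴; J_BC = π(0.0618)⁴/32 = 1.43×10^-6 m⁴; J_CD = π(0.0623)⁴/32 = 1.48×10^-6 m⁴.
θ = (T/G)·Σ L_i/J_i = (662.9/79.1×10⁹)·(0.136/1.15×10^-7 + 0.566/1.43×10^-6 + 1.10/1.48×10^-6) = 0.01945 rad.

19.5 mrad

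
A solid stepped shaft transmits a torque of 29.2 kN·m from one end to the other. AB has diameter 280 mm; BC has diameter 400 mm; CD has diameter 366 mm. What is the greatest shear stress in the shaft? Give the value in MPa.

Under the same torque, τ_max = 16T/(πd³) is largest where d is smallest — segment AB (d = 280 mm).
τ_max = 16·29200/(π·(0.280)³) = 6.775×10^6 Pa.

6.77 MPa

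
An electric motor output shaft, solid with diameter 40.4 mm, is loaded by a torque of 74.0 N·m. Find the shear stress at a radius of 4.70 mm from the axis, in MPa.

J = πd⁴/32 = π(0.0404)⁴/32 = 2.615×10^-7 m⁴.
Shear stress varies linearly with radius: τ = T·r/J = 74.00 × 0.00470 / 2.615×10^-7 = 1.330×10^6 Pa.

1.33 MPa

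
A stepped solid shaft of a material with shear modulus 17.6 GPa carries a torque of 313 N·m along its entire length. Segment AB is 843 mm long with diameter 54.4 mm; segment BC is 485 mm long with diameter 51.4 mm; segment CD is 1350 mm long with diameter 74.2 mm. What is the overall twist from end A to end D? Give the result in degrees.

2.18°

J_AB = π(0.0544)⁴/32 = 8.60×10^-7 m⁴; J_BC = π(0.0514)⁴/32 = 6.85×10^-7 m⁴; J_CD = π(0.0742)⁴/32 = 2.98×10^-6 m⁴.
θ = (T/G)·Σ L_i/J_i = (313.0/17.6×10⁹)·(0.843/8.60×10^-7 + 0.485/6.85×10^-7 + 1.35/2.98×10^-6) = 0.03809 rad.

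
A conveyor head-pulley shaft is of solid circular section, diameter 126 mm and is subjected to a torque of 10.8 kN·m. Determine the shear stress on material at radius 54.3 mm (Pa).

J = πd⁴/32 = π(0.126)⁴/32 = 2.474×10^-5 m⁴.
Shear stress varies linearly with radius: τ = T·r/J = 10800 × 0.0543 / 2.474×10^-5 = 2.370×10^7 Pa.

2.37e7 Pa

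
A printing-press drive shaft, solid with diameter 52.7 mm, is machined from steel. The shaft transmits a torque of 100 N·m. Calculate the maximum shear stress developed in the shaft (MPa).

3.48 MPa

J = πd⁴/32 = π(0.0527)⁴/32 = 7.573×10^-7 m⁴.
τ_max = T·r/J = 100.0 × 0.0264 / 7.573×10^-7 = 3.480×10^6 Pa.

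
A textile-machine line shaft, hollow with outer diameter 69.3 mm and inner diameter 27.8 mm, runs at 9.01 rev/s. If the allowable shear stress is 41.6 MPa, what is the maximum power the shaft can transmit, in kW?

150 kW

J = π(d_o⁴ − d_i⁴)/32 = π(0.0693⁴ − 0.0278⁴)/32 = 2.206×10^-6 m⁴.
T_max = τ_allow·J/r = 4.16×10^7 × 2.206×10^-6 / 0.0347 = 2648 N·m.
ω = 2π·9.01 = 56.61 rad/s, so P_max = T_max·ω = 1.499×10^5 W.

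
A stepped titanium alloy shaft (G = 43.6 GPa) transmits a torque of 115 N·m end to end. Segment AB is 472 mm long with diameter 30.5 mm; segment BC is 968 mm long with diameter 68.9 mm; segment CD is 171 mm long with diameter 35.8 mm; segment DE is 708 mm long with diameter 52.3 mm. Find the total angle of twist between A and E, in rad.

0.0211 rad

J_AB = π(0.0305)⁴/32 = 8.50×10^-8 m⁴; J_BC = π(0.0689)⁴/32 = 2.21×10^-6 m⁴; J_CD = π(0.0358)⁴/32 = 1.61×10^-7 m⁴; J_DE = π(0.0523)⁴/32 = 7.35×10^-7 m⁴.
θ = (T/G)·Σ L_i/J_i = (115.0/43.6×10⁹)·(0.472/8.50×10^-8 + 0.968/2.21×10^-6 + 0.171/1.61×10^-7 + 0.708/7.35×10^-7) = 0.02115 rad.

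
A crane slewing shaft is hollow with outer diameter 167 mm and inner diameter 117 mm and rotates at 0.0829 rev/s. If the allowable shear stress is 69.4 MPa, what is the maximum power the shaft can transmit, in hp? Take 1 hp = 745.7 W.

J = π(d_o⁴ − d_i⁴)/32 = π(0.167⁴ − 0.117⁴)/32 = 5.796×10^-5 m⁴.
T_max = τ_allow·J/r = 6.94×10^7 × 5.796×10^-5 / 0.0835 = 48180 N·m.
ω = 2π·0.0829 = 0.5209 rad/s, so P_max = T_max·ω = 2.509×10^4 W.

33.7 hp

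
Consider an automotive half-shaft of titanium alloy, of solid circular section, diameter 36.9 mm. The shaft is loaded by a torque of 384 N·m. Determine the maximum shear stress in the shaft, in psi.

J = πd⁴/32 = π(0.0369)⁴/32 = 1.820×10^-7 m⁴.
τ_max = T·r/J = 384.0 × 0.0184 / 1.820×10^-7 = 3.892×10^7 Pa.

5650 psi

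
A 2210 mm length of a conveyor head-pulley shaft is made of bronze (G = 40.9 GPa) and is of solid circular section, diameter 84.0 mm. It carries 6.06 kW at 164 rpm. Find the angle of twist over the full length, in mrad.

3.90 mrad

ω = 2π·164/60 = 17.17 rad/s, so T = P/ω = 6.06×10³ / 17.17 = 352.9 N·m.
J = πd⁴/32 = π(0.0840)⁴/32 = 4.888×10^-6 m⁴.
θ = T·L/(G·J) = 352.9 × 2.21 / (40.9×10⁹ × 4.888×10^-6) = 3.901×10^-3 rad.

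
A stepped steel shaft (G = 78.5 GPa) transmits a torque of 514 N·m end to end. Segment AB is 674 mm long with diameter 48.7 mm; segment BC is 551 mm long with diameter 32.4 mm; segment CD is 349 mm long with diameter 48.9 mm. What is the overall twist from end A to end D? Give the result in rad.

0.0454 rad

J_AB = π(0.0487)⁴/32 = 5.52×10^-7 m⁴; J_BC = π(0.0324)⁴/32 = 1.08×10^-7 m⁴; J_CD = π(0.0489)⁴/32 = 5.61×10^-7 m⁴.
θ = (T/G)·Σ L_i/J_i = (514.0/78.5×10⁹)·(0.674/5.52×10^-7 + 0.551/1.08×10^-7 + 0.349/5.61×10^-7) = 0.04541 rad.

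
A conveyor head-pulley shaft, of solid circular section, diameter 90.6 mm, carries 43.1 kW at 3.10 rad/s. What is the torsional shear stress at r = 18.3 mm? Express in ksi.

5.58 ksi

ω = 3.10 rad/s, so T = P/ω = 43.1×10³ / 3.100 = 13900 N·m.
J = πd⁴/32 = π(0.0906)⁴/32 = 6.615×10^-6 m⁴.
Shear stress varies linearly with radius: τ = T·r/J = 13900 × 0.0183 / 6.615×10^-6 = 3.846×10^7 Pa.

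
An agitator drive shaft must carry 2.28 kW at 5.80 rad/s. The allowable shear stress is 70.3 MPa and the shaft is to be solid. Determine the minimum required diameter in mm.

30.5 mm

ω = 5.80 rad/s, so T = P/ω = 2.28×10³ / 5.800 = 393.1 N·m.
For a solid shaft τ_max = 16T/(πd³), so d = (16T/(π τ_allow))^(1/3) = (16·393.1/(π·7.03×10^7))^(1/3) = 0.03054 m.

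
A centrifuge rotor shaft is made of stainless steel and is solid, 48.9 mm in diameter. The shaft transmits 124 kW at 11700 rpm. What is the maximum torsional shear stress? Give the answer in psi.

ω = 2π·11700/60 = 1225 rad/s, so T = P/ω = 124×10³ / 1225 = 101.2 N·m.
J = πd⁴/32 = π(0.0489)⁴/32 = 5.614×10^-7 m⁴.
τ_max = T·r/J = 101.2 × 0.0244 / 5.614×10^-7 = 4.408×10^6 Pa.

639 psi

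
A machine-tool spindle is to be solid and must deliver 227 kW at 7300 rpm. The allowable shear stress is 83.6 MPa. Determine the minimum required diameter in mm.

26.3 mm

ω = 2π·7300/60 = 764.5 rad/s, so T = P/ω = 227×10³ / 764.5 = 296.9 N·m.
For a solid shaft τ_max = 16T/(πd³), so d = (16T/(π τ_allow))^(1/3) = (16·296.9/(π·8.36×10^7))^(1/3) = 0.02625 m.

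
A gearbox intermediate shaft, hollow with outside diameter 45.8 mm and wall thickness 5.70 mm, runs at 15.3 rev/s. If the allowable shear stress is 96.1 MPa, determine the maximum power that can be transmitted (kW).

J = π(d_o⁴ − d_i⁴)/32 = π(0.0458⁴ − 0.0344⁴)/32 = 2.945×10^-7 m⁴.
T_max = τ_allow·J/r = 9.61×10^7 × 2.945×10^-7 / 0.0229 = 1236 N·m.
ω = 2π·15.3 = 96.13 rad/s, so P_max = T_max·ω = 1.188×10^5 W.

119 kW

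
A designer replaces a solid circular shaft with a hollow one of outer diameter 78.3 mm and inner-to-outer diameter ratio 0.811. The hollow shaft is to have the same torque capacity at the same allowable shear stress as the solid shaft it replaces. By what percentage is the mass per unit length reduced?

50.1 %

Equal τ_max and T ⇒ the solid shaft needs d_s³ = d_o³(1−k⁴), so d_s = 78.3·(1−0.811⁴)^(1/3) = 64.82 mm.
Area ratio A_h/A_s = d_o²(1−k²)/d_s² = (1−k²)/(1−k⁴)^(2/3) = 0.4994.
Mass saving = 1 − 0.4994 = 50.1 %.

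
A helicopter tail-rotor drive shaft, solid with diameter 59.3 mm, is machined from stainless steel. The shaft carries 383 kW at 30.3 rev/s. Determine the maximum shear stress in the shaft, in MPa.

ω = 2π·30.3 = 190.4 rad/s, so T = P/ω = 383×10³ / 190.4 = 2012 N·m.
J = πd⁴/32 = π(0.0593)⁴/32 = 1.214×10^-6 m⁴.
τ_max = T·r/J = 2012 × 0.0296 / 1.214×10^-6 = 4.913×10^7 Pa.

49.1 MPa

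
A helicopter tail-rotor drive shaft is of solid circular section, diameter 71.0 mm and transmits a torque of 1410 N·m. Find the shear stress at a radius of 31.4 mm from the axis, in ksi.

2.57 ksi

J = πd⁴/32 = π(0.0710)⁴/32 = 2.495×10^-6 m⁴.
Shear stress varies linearly with radius: τ = T·r/J = 1410 × 0.0314 / 2.495×10^-6 = 1.775×10^7 Pa.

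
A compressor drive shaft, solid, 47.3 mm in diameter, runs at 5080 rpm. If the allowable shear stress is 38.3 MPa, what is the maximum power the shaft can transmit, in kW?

J = πd⁴/32 = π(0.0473)⁴/32 = 4.914×10^-7 m⁴.
T_max = τ_allow·J/r = 3.83×10^7 × 4.914×10^-7 / 0.0236 = 795.8 N·m.
ω = 2π·5080/60 = 532.0 rad/s, so P_max = T_max·ω = 4.234×10^5 W.

423 kW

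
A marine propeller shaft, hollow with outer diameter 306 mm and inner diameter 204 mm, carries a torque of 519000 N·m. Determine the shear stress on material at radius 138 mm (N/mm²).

104 N/mm²

J = π(d_o⁴ − d_i⁴)/32 = π(0.306⁴ − 0.204⁴)/32 = 6.907×10^-4 m⁴.
Shear stress varies linearly with radius: τ = T·r/J = 519000 × 0.138 / 6.907×10^-4 = 1.037×10^8 Pa.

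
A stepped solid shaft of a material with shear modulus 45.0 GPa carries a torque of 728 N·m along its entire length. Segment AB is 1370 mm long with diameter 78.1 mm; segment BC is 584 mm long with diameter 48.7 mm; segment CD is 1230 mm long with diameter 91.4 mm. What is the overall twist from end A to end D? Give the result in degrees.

J_AB = π(0.0781)⁴/32 = 3.65×10^-6 m⁴; J_BC = π(0.0487)⁴/32 = 5.52×10^-7 m⁴; J_CD = π(0.0914)⁴/32 = 6.85×10^-6 m⁴.
θ = (T/G)·Σ L_i/J_i = (728.0/45.0×10⁹)·(1.37/3.65×10^-6 + 0.584/5.52×10^-7 + 1.23/6.85×10^-6) = 0.02608 rad.

1.49°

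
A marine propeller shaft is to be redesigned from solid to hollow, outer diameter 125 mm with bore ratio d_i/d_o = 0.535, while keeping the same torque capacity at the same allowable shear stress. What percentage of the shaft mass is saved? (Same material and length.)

24.4 %

Equal τ_max and T ⇒ the solid shaft needs d_s³ = d_o³(1−k⁴), so d_s = 125·(1−0.535⁴)^(1/3) = 121.5 mm.
Area ratio A_h/A_s = d_o²(1−k²)/d_s² = (1−k²)/(1−k⁴)^(2/3) = 0.7556.
Mass saving = 1 − 0.7556 = 24.4 %.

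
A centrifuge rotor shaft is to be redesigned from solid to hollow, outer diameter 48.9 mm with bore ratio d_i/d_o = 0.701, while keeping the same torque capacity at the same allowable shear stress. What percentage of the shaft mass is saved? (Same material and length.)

Equal τ_max and T ⇒ the solid shaft needs d_s³ = d_o³(1−k⁴), so d_s = 48.9·(1−0.701⁴)^(1/3) = 44.60 mm.
Area ratio A_h/A_s = d_o²(1−k²)/d_s² = (1−k²)/(1−k⁴)^(2/3) = 0.6115.
Mass saving = 1 − 0.6115 = 38.9 %.

38.9 %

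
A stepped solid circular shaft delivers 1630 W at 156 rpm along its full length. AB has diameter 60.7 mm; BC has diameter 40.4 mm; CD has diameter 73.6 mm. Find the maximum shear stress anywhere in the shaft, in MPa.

ω = 2π·156/60 = 16.34 rad/s, so T = P/ω = 1630 / 16.34 = 99.78 N·m.
Under the same torque, τ_max = 16T/(πd³) is largest where d is smallest — segment BC (d = 40.4 mm).
τ_max = 16·99.78/(π·(0.0404)³) = 7.707×10^6 Pa.

7.71 MPa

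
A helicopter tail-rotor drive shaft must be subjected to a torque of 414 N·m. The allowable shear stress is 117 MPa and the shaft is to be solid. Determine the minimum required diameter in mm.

For a solid shaft τ_max = 16T/(πd³), so d = (16T/(π τ_allow))^(1/3) = (16·414.0/(π·1.17×10^8))^(1/3) = 0.02622 m.

26.2 mm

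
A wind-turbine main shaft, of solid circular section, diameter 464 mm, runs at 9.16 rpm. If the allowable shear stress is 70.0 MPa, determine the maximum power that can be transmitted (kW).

1320 kW

J = πd⁴/32 = π(0.464)⁴/32 = 4.551×10^-3 m⁴.
T_max = τ_allow·J/r = 7.00×10^7 × 4.551×10^-3 / 0.232 = 1.373e6 N·m.
ω = 2π·9.16/60 = 0.9592 rad/s, so P_max = T_max·ω = 1.317×10^6 W.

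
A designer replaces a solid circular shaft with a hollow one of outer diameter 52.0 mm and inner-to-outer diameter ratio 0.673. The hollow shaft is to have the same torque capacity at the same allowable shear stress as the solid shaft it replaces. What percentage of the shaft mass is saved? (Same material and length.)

Equal τ_max and T ⇒ the solid shaft needs d_s³ = d_o³(1−k⁴), so d_s = 52.0·(1−0.673⁴)^(1/3) = 48.17 mm.
Area ratio A_h/A_s = d_o²(1−k²)/d_s² = (1−k²)/(1−k⁴)^(2/3) = 0.6376.
Mass saving = 1 − 0.6376 = 36.2 %.

36.2 %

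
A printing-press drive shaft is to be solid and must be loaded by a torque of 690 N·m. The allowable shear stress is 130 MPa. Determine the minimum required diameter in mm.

For a solid shaft τ_max = 16T/(πd³), so d = (16T/(π τ_allow))^(1/3) = (16·690.0/(π·1.30×10^8))^(1/3) = 0.03001 m.

30.0 mm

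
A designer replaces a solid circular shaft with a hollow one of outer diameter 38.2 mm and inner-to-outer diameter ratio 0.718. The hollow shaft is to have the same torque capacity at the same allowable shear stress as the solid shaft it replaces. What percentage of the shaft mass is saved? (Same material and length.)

Equal τ_max and T ⇒ the solid shaft needs d_s³ = d_o³(1−k⁴), so d_s = 38.2·(1−0.718⁴)^(1/3) = 34.46 mm.
Area ratio A_h/A_s = d_o²(1−k²)/d_s² = (1−k²)/(1−k⁴)^(2/3) = 0.5953.
Mass saving = 1 − 0.5953 = 40.5 %.

40.5 %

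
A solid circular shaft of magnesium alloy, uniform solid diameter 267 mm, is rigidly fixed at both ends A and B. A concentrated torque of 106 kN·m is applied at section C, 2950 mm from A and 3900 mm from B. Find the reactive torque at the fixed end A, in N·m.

60400 N·m

With uniform GJ and both ends fixed, compatibility θ_AC = θ_CB gives T_A·a = T_B·b, together with T_A + T_B = T₀.
T_A = T₀·b/(a+b) = 106000·3900/6850 = 60350 N·m; T_B = 45650 N·m.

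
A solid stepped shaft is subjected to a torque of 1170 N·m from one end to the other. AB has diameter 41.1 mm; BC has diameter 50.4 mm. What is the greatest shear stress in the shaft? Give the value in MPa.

Under the same torque, τ_max = 16T/(πd³) is largest where d is smallest — segment AB (d = 41.1 mm).
τ_max = 16·1170/(π·(0.0411)³) = 8.583×10^7 Pa.

85.8 MPa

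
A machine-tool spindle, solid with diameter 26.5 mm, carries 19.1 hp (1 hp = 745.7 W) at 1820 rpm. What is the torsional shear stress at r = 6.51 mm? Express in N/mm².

10.0 N/mm²

ω = 2π·1820/60 = 190.6 rad/s, so T = P/ω = 19.1×745.7 / 190.6 = 74.73 N·m.
J = πd⁴/32 = π(0.0265)⁴/32 = 4.842×10^-8 m⁴.
Shear stress varies linearly with radius: τ = T·r/J = 74.73 × 0.00651 / 4.842×10^-8 = 1.005×10^7 Pa.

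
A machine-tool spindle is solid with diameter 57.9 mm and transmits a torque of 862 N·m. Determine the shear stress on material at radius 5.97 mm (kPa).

J = πd⁴/32 = π(0.0579)⁴/32 = 1.103×10^-6 m⁴.
Shear stress varies linearly with radius: τ = T·r/J = 862.0 × 0.00597 / 1.103×10^-6 = 4.664×10^6 Pa.

4660 kPa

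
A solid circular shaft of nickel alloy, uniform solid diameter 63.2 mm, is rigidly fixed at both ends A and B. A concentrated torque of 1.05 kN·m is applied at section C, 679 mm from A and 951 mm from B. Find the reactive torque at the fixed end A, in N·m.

With uniform GJ and both ends fixed, compatibility θ_AC = θ_CB gives T_A·a = T_B·b, together with T_A + T_B = T₀.
T_A = T₀·b/(a+b) = 1050·951/1630 = 612.6 N·m; T_B = 437.4 N·m.

613 N·m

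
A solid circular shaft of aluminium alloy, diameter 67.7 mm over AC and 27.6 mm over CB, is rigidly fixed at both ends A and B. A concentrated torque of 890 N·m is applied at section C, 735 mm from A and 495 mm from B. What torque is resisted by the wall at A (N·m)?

855 N·m

Compatibility: T_A·a/J_AC = T_B·b/J_CB with T_A + T_B = T₀.
J_AC = 2.06×10^-6 m⁴, J_CB = 5.70×10^-8 m⁴, so T_A = T₀·(J_AC/a)/((J_AC/a)+(J_CB/b)) = 854.9 N·m, T_B = 35.07 N·m.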